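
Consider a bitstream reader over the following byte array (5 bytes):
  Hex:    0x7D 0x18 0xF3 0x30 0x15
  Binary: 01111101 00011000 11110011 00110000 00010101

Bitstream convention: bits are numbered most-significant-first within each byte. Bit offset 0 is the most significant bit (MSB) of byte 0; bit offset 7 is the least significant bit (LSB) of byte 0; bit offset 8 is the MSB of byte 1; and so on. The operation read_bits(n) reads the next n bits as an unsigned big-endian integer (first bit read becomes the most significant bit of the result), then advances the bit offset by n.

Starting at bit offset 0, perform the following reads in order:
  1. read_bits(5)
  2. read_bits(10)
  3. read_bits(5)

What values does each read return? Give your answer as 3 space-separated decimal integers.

Read 1: bits[0:5] width=5 -> value=15 (bin 01111); offset now 5 = byte 0 bit 5; 35 bits remain
Read 2: bits[5:15] width=10 -> value=652 (bin 1010001100); offset now 15 = byte 1 bit 7; 25 bits remain
Read 3: bits[15:20] width=5 -> value=15 (bin 01111); offset now 20 = byte 2 bit 4; 20 bits remain

Answer: 15 652 15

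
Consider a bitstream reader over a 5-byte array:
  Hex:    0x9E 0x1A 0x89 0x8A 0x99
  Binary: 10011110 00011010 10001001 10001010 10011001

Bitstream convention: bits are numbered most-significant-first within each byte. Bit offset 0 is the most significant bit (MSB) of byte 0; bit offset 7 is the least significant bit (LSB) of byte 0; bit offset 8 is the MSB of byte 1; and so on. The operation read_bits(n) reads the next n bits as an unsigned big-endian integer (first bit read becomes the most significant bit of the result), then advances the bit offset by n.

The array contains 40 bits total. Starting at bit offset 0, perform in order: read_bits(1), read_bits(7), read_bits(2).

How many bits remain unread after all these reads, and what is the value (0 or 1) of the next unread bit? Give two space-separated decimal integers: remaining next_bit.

Answer: 30 0

Derivation:
Read 1: bits[0:1] width=1 -> value=1 (bin 1); offset now 1 = byte 0 bit 1; 39 bits remain
Read 2: bits[1:8] width=7 -> value=30 (bin 0011110); offset now 8 = byte 1 bit 0; 32 bits remain
Read 3: bits[8:10] width=2 -> value=0 (bin 00); offset now 10 = byte 1 bit 2; 30 bits remain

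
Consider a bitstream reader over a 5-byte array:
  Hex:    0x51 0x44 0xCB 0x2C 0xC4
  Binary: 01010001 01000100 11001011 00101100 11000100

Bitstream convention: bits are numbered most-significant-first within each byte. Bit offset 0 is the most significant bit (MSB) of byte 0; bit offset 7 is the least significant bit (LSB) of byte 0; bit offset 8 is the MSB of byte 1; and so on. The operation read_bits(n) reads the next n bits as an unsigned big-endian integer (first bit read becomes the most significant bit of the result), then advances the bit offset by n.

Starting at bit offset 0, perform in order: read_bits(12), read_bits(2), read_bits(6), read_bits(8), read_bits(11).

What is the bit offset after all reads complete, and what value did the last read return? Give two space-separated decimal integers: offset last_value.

Answer: 39 1634

Derivation:
Read 1: bits[0:12] width=12 -> value=1300 (bin 010100010100); offset now 12 = byte 1 bit 4; 28 bits remain
Read 2: bits[12:14] width=2 -> value=1 (bin 01); offset now 14 = byte 1 bit 6; 26 bits remain
Read 3: bits[14:20] width=6 -> value=12 (bin 001100); offset now 20 = byte 2 bit 4; 20 bits remain
Read 4: bits[20:28] width=8 -> value=178 (bin 10110010); offset now 28 = byte 3 bit 4; 12 bits remain
Read 5: bits[28:39] width=11 -> value=1634 (bin 11001100010); offset now 39 = byte 4 bit 7; 1 bits remain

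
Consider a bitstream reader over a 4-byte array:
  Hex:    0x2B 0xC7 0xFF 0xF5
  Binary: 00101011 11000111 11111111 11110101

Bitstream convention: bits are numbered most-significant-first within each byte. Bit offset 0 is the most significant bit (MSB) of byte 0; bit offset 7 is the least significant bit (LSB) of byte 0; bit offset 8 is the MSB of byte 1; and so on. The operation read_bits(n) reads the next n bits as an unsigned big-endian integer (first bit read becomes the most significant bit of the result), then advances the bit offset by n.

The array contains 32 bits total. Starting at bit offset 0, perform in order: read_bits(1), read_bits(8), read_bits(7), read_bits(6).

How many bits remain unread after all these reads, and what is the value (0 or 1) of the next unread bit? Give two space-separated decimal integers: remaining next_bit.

Read 1: bits[0:1] width=1 -> value=0 (bin 0); offset now 1 = byte 0 bit 1; 31 bits remain
Read 2: bits[1:9] width=8 -> value=87 (bin 01010111); offset now 9 = byte 1 bit 1; 23 bits remain
Read 3: bits[9:16] width=7 -> value=71 (bin 1000111); offset now 16 = byte 2 bit 0; 16 bits remain
Read 4: bits[16:22] width=6 -> value=63 (bin 111111); offset now 22 = byte 2 bit 6; 10 bits remain

Answer: 10 1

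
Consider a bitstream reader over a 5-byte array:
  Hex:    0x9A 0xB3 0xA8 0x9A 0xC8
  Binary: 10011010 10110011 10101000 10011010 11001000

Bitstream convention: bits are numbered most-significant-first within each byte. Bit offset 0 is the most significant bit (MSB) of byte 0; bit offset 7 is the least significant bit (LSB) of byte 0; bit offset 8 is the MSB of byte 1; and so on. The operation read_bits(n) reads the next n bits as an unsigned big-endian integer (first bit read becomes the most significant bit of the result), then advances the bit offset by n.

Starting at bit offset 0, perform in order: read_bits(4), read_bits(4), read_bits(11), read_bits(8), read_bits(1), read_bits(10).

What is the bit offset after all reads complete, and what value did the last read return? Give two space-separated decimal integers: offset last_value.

Read 1: bits[0:4] width=4 -> value=9 (bin 1001); offset now 4 = byte 0 bit 4; 36 bits remain
Read 2: bits[4:8] width=4 -> value=10 (bin 1010); offset now 8 = byte 1 bit 0; 32 bits remain
Read 3: bits[8:19] width=11 -> value=1437 (bin 10110011101); offset now 19 = byte 2 bit 3; 21 bits remain
Read 4: bits[19:27] width=8 -> value=68 (bin 01000100); offset now 27 = byte 3 bit 3; 13 bits remain
Read 5: bits[27:28] width=1 -> value=1 (bin 1); offset now 28 = byte 3 bit 4; 12 bits remain
Read 6: bits[28:38] width=10 -> value=690 (bin 1010110010); offset now 38 = byte 4 bit 6; 2 bits remain

Answer: 38 690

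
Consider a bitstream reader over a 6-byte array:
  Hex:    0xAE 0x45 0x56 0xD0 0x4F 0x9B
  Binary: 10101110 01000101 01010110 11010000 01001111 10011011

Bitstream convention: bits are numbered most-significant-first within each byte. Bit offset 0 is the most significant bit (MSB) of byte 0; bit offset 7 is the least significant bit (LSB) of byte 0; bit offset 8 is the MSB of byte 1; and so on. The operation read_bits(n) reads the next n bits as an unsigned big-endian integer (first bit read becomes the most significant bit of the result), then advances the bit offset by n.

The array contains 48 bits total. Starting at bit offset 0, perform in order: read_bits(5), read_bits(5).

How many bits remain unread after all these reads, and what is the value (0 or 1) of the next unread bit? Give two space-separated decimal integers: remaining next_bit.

Read 1: bits[0:5] width=5 -> value=21 (bin 10101); offset now 5 = byte 0 bit 5; 43 bits remain
Read 2: bits[5:10] width=5 -> value=25 (bin 11001); offset now 10 = byte 1 bit 2; 38 bits remain

Answer: 38 0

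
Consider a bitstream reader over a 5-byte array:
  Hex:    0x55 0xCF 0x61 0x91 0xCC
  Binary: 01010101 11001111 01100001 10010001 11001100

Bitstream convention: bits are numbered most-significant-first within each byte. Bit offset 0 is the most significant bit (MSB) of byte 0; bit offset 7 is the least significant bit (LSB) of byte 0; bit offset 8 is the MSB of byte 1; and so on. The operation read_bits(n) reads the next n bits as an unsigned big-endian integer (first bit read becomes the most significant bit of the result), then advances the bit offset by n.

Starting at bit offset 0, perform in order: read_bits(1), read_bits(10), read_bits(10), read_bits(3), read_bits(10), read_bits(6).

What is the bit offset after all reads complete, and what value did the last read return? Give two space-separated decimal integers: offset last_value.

Answer: 40 12

Derivation:
Read 1: bits[0:1] width=1 -> value=0 (bin 0); offset now 1 = byte 0 bit 1; 39 bits remain
Read 2: bits[1:11] width=10 -> value=686 (bin 1010101110); offset now 11 = byte 1 bit 3; 29 bits remain
Read 3: bits[11:21] width=10 -> value=492 (bin 0111101100); offset now 21 = byte 2 bit 5; 19 bits remain
Read 4: bits[21:24] width=3 -> value=1 (bin 001); offset now 24 = byte 3 bit 0; 16 bits remain
Read 5: bits[24:34] width=10 -> value=583 (bin 1001000111); offset now 34 = byte 4 bit 2; 6 bits remain
Read 6: bits[34:40] width=6 -> value=12 (bin 001100); offset now 40 = byte 5 bit 0; 0 bits remain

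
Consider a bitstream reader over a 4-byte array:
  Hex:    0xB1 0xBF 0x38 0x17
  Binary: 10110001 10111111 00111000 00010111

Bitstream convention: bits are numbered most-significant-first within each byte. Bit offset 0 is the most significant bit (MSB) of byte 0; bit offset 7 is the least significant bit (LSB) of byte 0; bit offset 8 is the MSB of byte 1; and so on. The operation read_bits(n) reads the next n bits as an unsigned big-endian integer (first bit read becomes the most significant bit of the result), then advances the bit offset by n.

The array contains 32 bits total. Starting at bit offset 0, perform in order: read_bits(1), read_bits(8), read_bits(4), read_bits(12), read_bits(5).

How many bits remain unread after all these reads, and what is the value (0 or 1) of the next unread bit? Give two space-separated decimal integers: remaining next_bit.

Answer: 2 1

Derivation:
Read 1: bits[0:1] width=1 -> value=1 (bin 1); offset now 1 = byte 0 bit 1; 31 bits remain
Read 2: bits[1:9] width=8 -> value=99 (bin 01100011); offset now 9 = byte 1 bit 1; 23 bits remain
Read 3: bits[9:13] width=4 -> value=7 (bin 0111); offset now 13 = byte 1 bit 5; 19 bits remain
Read 4: bits[13:25] width=12 -> value=3696 (bin 111001110000); offset now 25 = byte 3 bit 1; 7 bits remain
Read 5: bits[25:30] width=5 -> value=5 (bin 00101); offset now 30 = byte 3 bit 6; 2 bits remain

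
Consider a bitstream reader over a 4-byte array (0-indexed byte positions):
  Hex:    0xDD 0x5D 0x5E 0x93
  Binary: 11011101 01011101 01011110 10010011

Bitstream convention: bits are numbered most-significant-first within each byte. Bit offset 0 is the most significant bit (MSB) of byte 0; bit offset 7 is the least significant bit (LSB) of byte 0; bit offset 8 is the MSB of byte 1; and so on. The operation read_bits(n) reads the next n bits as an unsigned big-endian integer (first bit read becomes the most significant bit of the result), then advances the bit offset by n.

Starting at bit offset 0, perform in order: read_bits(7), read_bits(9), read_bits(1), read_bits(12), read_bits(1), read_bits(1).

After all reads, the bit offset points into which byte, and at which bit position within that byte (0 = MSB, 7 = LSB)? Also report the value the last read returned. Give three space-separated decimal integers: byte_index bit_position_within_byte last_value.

Answer: 3 7 1

Derivation:
Read 1: bits[0:7] width=7 -> value=110 (bin 1101110); offset now 7 = byte 0 bit 7; 25 bits remain
Read 2: bits[7:16] width=9 -> value=349 (bin 101011101); offset now 16 = byte 2 bit 0; 16 bits remain
Read 3: bits[16:17] width=1 -> value=0 (bin 0); offset now 17 = byte 2 bit 1; 15 bits remain
Read 4: bits[17:29] width=12 -> value=3026 (bin 101111010010); offset now 29 = byte 3 bit 5; 3 bits remain
Read 5: bits[29:30] width=1 -> value=0 (bin 0); offset now 30 = byte 3 bit 6; 2 bits remain
Read 6: bits[30:31] width=1 -> value=1 (bin 1); offset now 31 = byte 3 bit 7; 1 bits remain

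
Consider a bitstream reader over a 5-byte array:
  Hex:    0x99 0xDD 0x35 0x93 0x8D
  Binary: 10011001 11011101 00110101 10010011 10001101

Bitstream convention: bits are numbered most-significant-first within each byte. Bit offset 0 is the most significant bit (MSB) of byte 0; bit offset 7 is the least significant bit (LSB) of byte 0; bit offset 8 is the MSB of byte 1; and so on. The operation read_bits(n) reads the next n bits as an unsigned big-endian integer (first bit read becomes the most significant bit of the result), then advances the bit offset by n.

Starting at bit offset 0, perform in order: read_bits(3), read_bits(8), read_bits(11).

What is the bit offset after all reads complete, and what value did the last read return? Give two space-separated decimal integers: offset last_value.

Answer: 22 1869

Derivation:
Read 1: bits[0:3] width=3 -> value=4 (bin 100); offset now 3 = byte 0 bit 3; 37 bits remain
Read 2: bits[3:11] width=8 -> value=206 (bin 11001110); offset now 11 = byte 1 bit 3; 29 bits remain
Read 3: bits[11:22] width=11 -> value=1869 (bin 11101001101); offset now 22 = byte 2 bit 6; 18 bits remain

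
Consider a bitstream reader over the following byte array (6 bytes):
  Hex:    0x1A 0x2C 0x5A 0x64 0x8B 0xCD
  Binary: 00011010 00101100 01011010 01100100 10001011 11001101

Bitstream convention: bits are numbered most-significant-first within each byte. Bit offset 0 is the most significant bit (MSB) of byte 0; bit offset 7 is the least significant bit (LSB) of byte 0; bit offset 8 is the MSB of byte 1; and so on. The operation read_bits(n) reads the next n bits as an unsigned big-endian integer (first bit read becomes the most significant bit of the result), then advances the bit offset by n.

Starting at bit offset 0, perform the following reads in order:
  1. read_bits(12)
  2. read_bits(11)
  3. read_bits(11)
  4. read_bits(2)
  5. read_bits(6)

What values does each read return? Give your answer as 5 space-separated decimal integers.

Answer: 418 1581 402 0 47

Derivation:
Read 1: bits[0:12] width=12 -> value=418 (bin 000110100010); offset now 12 = byte 1 bit 4; 36 bits remain
Read 2: bits[12:23] width=11 -> value=1581 (bin 11000101101); offset now 23 = byte 2 bit 7; 25 bits remain
Read 3: bits[23:34] width=11 -> value=402 (bin 00110010010); offset now 34 = byte 4 bit 2; 14 bits remain
Read 4: bits[34:36] width=2 -> value=0 (bin 00); offset now 36 = byte 4 bit 4; 12 bits remain
Read 5: bits[36:42] width=6 -> value=47 (bin 101111); offset now 42 = byte 5 bit 2; 6 bits remain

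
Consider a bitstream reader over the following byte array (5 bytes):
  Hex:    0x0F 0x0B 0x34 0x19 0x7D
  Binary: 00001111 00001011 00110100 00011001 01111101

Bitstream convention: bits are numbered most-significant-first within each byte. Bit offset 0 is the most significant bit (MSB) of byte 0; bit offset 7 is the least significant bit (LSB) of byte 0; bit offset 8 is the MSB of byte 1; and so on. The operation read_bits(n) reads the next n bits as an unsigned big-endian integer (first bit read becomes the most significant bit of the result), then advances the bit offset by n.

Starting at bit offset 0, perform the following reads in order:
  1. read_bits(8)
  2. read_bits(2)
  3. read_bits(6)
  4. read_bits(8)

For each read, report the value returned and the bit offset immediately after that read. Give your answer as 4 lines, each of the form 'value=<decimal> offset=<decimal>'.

Answer: value=15 offset=8
value=0 offset=10
value=11 offset=16
value=52 offset=24

Derivation:
Read 1: bits[0:8] width=8 -> value=15 (bin 00001111); offset now 8 = byte 1 bit 0; 32 bits remain
Read 2: bits[8:10] width=2 -> value=0 (bin 00); offset now 10 = byte 1 bit 2; 30 bits remain
Read 3: bits[10:16] width=6 -> value=11 (bin 001011); offset now 16 = byte 2 bit 0; 24 bits remain
Read 4: bits[16:24] width=8 -> value=52 (bin 00110100); offset now 24 = byte 3 bit 0; 16 bits remain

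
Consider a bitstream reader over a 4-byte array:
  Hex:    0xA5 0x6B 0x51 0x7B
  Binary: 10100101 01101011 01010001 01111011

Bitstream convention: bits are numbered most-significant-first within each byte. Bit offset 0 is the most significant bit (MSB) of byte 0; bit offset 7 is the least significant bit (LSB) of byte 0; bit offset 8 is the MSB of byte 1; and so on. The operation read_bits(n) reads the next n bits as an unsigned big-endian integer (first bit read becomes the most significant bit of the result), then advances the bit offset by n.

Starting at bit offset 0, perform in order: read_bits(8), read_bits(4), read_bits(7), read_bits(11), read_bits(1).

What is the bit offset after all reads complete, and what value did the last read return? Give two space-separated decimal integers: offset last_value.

Answer: 31 1

Derivation:
Read 1: bits[0:8] width=8 -> value=165 (bin 10100101); offset now 8 = byte 1 bit 0; 24 bits remain
Read 2: bits[8:12] width=4 -> value=6 (bin 0110); offset now 12 = byte 1 bit 4; 20 bits remain
Read 3: bits[12:19] width=7 -> value=90 (bin 1011010); offset now 19 = byte 2 bit 3; 13 bits remain
Read 4: bits[19:30] width=11 -> value=1118 (bin 10001011110); offset now 30 = byte 3 bit 6; 2 bits remain
Read 5: bits[30:31] width=1 -> value=1 (bin 1); offset now 31 = byte 3 bit 7; 1 bits remain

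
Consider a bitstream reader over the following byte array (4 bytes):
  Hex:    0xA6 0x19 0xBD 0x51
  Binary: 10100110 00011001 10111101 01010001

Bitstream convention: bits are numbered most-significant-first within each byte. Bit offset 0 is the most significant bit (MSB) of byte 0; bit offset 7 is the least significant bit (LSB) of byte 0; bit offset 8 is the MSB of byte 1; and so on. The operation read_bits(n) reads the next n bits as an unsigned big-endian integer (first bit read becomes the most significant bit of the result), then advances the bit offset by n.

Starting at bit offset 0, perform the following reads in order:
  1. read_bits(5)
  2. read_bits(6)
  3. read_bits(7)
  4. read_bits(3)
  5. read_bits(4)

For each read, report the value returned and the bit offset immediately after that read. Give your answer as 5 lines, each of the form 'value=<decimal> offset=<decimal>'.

Read 1: bits[0:5] width=5 -> value=20 (bin 10100); offset now 5 = byte 0 bit 5; 27 bits remain
Read 2: bits[5:11] width=6 -> value=48 (bin 110000); offset now 11 = byte 1 bit 3; 21 bits remain
Read 3: bits[11:18] width=7 -> value=102 (bin 1100110); offset now 18 = byte 2 bit 2; 14 bits remain
Read 4: bits[18:21] width=3 -> value=7 (bin 111); offset now 21 = byte 2 bit 5; 11 bits remain
Read 5: bits[21:25] width=4 -> value=10 (bin 1010); offset now 25 = byte 3 bit 1; 7 bits remain

Answer: value=20 offset=5
value=48 offset=11
value=102 offset=18
value=7 offset=21
value=10 offset=25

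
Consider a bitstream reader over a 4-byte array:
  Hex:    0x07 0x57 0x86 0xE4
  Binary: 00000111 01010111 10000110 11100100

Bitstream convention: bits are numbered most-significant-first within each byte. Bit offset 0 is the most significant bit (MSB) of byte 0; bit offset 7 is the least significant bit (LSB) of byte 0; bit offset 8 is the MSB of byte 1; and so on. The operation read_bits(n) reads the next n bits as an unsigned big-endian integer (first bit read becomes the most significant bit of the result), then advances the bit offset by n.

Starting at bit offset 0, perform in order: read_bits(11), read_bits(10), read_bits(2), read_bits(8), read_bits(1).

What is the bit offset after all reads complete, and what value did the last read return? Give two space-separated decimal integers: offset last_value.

Answer: 32 0

Derivation:
Read 1: bits[0:11] width=11 -> value=58 (bin 00000111010); offset now 11 = byte 1 bit 3; 21 bits remain
Read 2: bits[11:21] width=10 -> value=752 (bin 1011110000); offset now 21 = byte 2 bit 5; 11 bits remain
Read 3: bits[21:23] width=2 -> value=3 (bin 11); offset now 23 = byte 2 bit 7; 9 bits remain
Read 4: bits[23:31] width=8 -> value=114 (bin 01110010); offset now 31 = byte 3 bit 7; 1 bits remain
Read 5: bits[31:32] width=1 -> value=0 (bin 0); offset now 32 = byte 4 bit 0; 0 bits remain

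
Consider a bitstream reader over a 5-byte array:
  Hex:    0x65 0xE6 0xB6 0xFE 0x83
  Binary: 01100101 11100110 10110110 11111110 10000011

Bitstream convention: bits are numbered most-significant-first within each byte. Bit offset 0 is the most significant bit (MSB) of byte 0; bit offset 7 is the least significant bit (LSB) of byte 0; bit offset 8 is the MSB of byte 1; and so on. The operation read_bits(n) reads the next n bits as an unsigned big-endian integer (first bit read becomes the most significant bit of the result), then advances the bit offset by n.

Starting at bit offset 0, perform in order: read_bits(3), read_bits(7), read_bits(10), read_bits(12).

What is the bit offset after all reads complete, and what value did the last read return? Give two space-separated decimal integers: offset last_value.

Read 1: bits[0:3] width=3 -> value=3 (bin 011); offset now 3 = byte 0 bit 3; 37 bits remain
Read 2: bits[3:10] width=7 -> value=23 (bin 0010111); offset now 10 = byte 1 bit 2; 30 bits remain
Read 3: bits[10:20] width=10 -> value=619 (bin 1001101011); offset now 20 = byte 2 bit 4; 20 bits remain
Read 4: bits[20:32] width=12 -> value=1790 (bin 011011111110); offset now 32 = byte 4 bit 0; 8 bits remain

Answer: 32 1790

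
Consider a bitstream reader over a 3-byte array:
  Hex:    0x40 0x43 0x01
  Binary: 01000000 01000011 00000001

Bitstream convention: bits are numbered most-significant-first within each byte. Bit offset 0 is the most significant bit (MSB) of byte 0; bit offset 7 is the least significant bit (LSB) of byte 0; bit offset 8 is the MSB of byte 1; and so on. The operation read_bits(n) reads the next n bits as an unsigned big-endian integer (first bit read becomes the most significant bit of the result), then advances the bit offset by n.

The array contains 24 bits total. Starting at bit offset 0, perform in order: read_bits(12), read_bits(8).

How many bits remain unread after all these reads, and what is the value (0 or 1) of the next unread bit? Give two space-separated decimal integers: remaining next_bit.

Read 1: bits[0:12] width=12 -> value=1028 (bin 010000000100); offset now 12 = byte 1 bit 4; 12 bits remain
Read 2: bits[12:20] width=8 -> value=48 (bin 00110000); offset now 20 = byte 2 bit 4; 4 bits remain

Answer: 4 0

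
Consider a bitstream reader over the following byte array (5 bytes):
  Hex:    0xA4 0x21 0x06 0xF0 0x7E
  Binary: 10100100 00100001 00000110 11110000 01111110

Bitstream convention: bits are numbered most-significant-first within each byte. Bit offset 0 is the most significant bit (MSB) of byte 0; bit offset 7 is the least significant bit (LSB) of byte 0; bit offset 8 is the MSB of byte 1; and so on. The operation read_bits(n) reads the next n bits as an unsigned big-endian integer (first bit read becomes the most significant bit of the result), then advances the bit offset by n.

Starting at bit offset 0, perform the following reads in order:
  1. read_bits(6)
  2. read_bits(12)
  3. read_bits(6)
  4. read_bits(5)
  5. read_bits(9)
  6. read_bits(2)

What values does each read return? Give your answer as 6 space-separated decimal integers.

Answer: 41 132 6 30 31 2

Derivation:
Read 1: bits[0:6] width=6 -> value=41 (bin 101001); offset now 6 = byte 0 bit 6; 34 bits remain
Read 2: bits[6:18] width=12 -> value=132 (bin 000010000100); offset now 18 = byte 2 bit 2; 22 bits remain
Read 3: bits[18:24] width=6 -> value=6 (bin 000110); offset now 24 = byte 3 bit 0; 16 bits remain
Read 4: bits[24:29] width=5 -> value=30 (bin 11110); offset now 29 = byte 3 bit 5; 11 bits remain
Read 5: bits[29:38] width=9 -> value=31 (bin 000011111); offset now 38 = byte 4 bit 6; 2 bits remain
Read 6: bits[38:40] width=2 -> value=2 (bin 10); offset now 40 = byte 5 bit 0; 0 bits remain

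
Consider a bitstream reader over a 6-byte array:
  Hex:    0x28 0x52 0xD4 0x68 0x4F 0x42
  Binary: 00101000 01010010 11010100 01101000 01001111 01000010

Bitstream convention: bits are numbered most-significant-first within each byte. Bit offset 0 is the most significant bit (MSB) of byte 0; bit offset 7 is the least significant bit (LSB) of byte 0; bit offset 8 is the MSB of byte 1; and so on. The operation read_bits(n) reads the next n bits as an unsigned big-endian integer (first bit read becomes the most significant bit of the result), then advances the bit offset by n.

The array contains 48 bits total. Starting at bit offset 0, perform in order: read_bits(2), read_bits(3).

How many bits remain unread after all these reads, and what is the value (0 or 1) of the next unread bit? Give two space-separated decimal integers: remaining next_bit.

Read 1: bits[0:2] width=2 -> value=0 (bin 00); offset now 2 = byte 0 bit 2; 46 bits remain
Read 2: bits[2:5] width=3 -> value=5 (bin 101); offset now 5 = byte 0 bit 5; 43 bits remain

Answer: 43 0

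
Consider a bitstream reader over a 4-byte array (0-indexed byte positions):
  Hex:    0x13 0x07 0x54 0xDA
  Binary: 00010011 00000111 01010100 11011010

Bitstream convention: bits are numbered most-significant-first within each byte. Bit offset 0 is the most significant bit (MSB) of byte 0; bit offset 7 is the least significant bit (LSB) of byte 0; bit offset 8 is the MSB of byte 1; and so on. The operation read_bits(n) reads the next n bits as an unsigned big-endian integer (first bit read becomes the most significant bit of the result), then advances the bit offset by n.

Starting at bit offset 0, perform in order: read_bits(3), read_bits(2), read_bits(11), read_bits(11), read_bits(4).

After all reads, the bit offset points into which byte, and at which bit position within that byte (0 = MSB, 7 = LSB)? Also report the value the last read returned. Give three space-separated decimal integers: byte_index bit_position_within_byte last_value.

Answer: 3 7 13

Derivation:
Read 1: bits[0:3] width=3 -> value=0 (bin 000); offset now 3 = byte 0 bit 3; 29 bits remain
Read 2: bits[3:5] width=2 -> value=2 (bin 10); offset now 5 = byte 0 bit 5; 27 bits remain
Read 3: bits[5:16] width=11 -> value=775 (bin 01100000111); offset now 16 = byte 2 bit 0; 16 bits remain
Read 4: bits[16:27] width=11 -> value=678 (bin 01010100110); offset now 27 = byte 3 bit 3; 5 bits remain
Read 5: bits[27:31] width=4 -> value=13 (bin 1101); offset now 31 = byte 3 bit 7; 1 bits remain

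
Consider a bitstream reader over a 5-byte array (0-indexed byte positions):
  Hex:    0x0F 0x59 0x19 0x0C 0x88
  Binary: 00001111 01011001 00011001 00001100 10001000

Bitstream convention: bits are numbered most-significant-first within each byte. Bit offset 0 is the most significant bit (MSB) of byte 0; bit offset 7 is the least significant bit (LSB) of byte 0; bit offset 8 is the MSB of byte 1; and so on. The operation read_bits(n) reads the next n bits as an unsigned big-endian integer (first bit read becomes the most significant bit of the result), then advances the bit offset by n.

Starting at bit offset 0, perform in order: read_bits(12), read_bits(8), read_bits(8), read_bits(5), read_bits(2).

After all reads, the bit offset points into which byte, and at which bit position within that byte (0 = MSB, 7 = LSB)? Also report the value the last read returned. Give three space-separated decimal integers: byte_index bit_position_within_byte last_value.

Answer: 4 3 0

Derivation:
Read 1: bits[0:12] width=12 -> value=245 (bin 000011110101); offset now 12 = byte 1 bit 4; 28 bits remain
Read 2: bits[12:20] width=8 -> value=145 (bin 10010001); offset now 20 = byte 2 bit 4; 20 bits remain
Read 3: bits[20:28] width=8 -> value=144 (bin 10010000); offset now 28 = byte 3 bit 4; 12 bits remain
Read 4: bits[28:33] width=5 -> value=25 (bin 11001); offset now 33 = byte 4 bit 1; 7 bits remain
Read 5: bits[33:35] width=2 -> value=0 (bin 00); offset now 35 = byte 4 bit 3; 5 bits remain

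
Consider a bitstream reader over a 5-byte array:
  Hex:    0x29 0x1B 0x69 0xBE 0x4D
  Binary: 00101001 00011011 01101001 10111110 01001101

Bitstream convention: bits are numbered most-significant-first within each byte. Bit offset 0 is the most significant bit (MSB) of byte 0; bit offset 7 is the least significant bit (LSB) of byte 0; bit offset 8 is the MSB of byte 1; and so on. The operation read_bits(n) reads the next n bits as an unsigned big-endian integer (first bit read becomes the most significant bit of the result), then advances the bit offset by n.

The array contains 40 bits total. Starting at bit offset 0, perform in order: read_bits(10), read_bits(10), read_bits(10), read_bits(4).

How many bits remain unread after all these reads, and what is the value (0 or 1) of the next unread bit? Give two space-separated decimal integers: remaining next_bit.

Answer: 6 0

Derivation:
Read 1: bits[0:10] width=10 -> value=164 (bin 0010100100); offset now 10 = byte 1 bit 2; 30 bits remain
Read 2: bits[10:20] width=10 -> value=438 (bin 0110110110); offset now 20 = byte 2 bit 4; 20 bits remain
Read 3: bits[20:30] width=10 -> value=623 (bin 1001101111); offset now 30 = byte 3 bit 6; 10 bits remain
Read 4: bits[30:34] width=4 -> value=9 (bin 1001); offset now 34 = byte 4 bit 2; 6 bits remain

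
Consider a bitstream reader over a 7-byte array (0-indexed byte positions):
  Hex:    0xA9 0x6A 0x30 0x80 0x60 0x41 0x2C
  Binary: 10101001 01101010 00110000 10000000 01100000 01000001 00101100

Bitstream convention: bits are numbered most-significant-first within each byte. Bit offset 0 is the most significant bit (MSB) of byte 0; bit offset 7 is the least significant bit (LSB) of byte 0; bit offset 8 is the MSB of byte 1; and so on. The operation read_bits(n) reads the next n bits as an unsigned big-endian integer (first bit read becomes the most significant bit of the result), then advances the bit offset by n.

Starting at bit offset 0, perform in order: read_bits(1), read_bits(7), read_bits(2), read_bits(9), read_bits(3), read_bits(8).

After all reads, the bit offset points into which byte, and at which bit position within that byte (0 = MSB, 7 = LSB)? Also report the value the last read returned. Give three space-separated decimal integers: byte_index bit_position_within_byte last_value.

Read 1: bits[0:1] width=1 -> value=1 (bin 1); offset now 1 = byte 0 bit 1; 55 bits remain
Read 2: bits[1:8] width=7 -> value=41 (bin 0101001); offset now 8 = byte 1 bit 0; 48 bits remain
Read 3: bits[8:10] width=2 -> value=1 (bin 01); offset now 10 = byte 1 bit 2; 46 bits remain
Read 4: bits[10:19] width=9 -> value=337 (bin 101010001); offset now 19 = byte 2 bit 3; 37 bits remain
Read 5: bits[19:22] width=3 -> value=4 (bin 100); offset now 22 = byte 2 bit 6; 34 bits remain
Read 6: bits[22:30] width=8 -> value=32 (bin 00100000); offset now 30 = byte 3 bit 6; 26 bits remain

Answer: 3 6 32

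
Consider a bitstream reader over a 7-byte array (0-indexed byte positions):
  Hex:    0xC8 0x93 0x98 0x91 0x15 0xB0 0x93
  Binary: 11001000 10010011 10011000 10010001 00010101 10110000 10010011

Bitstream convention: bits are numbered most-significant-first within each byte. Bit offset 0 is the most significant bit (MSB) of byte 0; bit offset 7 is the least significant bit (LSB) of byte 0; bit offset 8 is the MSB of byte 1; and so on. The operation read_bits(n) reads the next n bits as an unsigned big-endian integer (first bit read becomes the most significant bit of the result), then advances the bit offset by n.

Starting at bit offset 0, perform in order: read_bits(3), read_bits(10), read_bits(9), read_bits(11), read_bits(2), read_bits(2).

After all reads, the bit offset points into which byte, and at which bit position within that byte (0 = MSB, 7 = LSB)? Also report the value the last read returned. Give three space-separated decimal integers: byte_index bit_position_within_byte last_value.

Read 1: bits[0:3] width=3 -> value=6 (bin 110); offset now 3 = byte 0 bit 3; 53 bits remain
Read 2: bits[3:13] width=10 -> value=274 (bin 0100010010); offset now 13 = byte 1 bit 5; 43 bits remain
Read 3: bits[13:22] width=9 -> value=230 (bin 011100110); offset now 22 = byte 2 bit 6; 34 bits remain
Read 4: bits[22:33] width=11 -> value=290 (bin 00100100010); offset now 33 = byte 4 bit 1; 23 bits remain
Read 5: bits[33:35] width=2 -> value=0 (bin 00); offset now 35 = byte 4 bit 3; 21 bits remain
Read 6: bits[35:37] width=2 -> value=2 (bin 10); offset now 37 = byte 4 bit 5; 19 bits remain

Answer: 4 5 2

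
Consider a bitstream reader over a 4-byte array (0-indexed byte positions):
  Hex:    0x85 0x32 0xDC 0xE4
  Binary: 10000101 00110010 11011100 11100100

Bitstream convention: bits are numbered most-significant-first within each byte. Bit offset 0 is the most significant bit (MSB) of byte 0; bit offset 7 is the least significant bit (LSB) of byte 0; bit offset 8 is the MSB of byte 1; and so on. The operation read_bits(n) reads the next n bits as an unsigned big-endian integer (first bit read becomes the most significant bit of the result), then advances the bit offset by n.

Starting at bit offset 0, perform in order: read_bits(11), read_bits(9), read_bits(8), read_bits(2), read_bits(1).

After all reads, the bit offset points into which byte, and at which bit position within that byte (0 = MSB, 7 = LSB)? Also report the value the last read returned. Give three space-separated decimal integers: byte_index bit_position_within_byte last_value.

Read 1: bits[0:11] width=11 -> value=1065 (bin 10000101001); offset now 11 = byte 1 bit 3; 21 bits remain
Read 2: bits[11:20] width=9 -> value=301 (bin 100101101); offset now 20 = byte 2 bit 4; 12 bits remain
Read 3: bits[20:28] width=8 -> value=206 (bin 11001110); offset now 28 = byte 3 bit 4; 4 bits remain
Read 4: bits[28:30] width=2 -> value=1 (bin 01); offset now 30 = byte 3 bit 6; 2 bits remain
Read 5: bits[30:31] width=1 -> value=0 (bin 0); offset now 31 = byte 3 bit 7; 1 bits remain

Answer: 3 7 0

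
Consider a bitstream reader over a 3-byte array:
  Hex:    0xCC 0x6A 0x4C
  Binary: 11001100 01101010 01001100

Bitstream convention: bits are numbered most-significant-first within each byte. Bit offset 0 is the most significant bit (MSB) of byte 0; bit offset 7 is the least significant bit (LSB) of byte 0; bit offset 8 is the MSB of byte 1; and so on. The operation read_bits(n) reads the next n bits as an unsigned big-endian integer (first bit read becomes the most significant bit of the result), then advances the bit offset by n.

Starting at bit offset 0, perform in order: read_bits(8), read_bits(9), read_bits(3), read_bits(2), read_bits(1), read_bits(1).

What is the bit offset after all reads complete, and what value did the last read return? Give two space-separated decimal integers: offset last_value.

Answer: 24 0

Derivation:
Read 1: bits[0:8] width=8 -> value=204 (bin 11001100); offset now 8 = byte 1 bit 0; 16 bits remain
Read 2: bits[8:17] width=9 -> value=212 (bin 011010100); offset now 17 = byte 2 bit 1; 7 bits remain
Read 3: bits[17:20] width=3 -> value=4 (bin 100); offset now 20 = byte 2 bit 4; 4 bits remain
Read 4: bits[20:22] width=2 -> value=3 (bin 11); offset now 22 = byte 2 bit 6; 2 bits remain
Read 5: bits[22:23] width=1 -> value=0 (bin 0); offset now 23 = byte 2 bit 7; 1 bits remain
Read 6: bits[23:24] width=1 -> value=0 (bin 0); offset now 24 = byte 3 bit 0; 0 bits remain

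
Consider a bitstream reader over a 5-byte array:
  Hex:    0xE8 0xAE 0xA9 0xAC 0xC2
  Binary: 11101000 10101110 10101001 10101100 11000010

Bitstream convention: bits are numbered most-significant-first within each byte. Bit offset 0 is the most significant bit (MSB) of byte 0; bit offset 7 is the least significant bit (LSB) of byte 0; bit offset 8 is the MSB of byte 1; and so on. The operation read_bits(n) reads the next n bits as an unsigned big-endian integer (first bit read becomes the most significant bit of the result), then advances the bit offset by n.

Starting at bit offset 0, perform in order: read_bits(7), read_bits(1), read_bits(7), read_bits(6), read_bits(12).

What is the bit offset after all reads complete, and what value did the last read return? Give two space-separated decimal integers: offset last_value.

Read 1: bits[0:7] width=7 -> value=116 (bin 1110100); offset now 7 = byte 0 bit 7; 33 bits remain
Read 2: bits[7:8] width=1 -> value=0 (bin 0); offset now 8 = byte 1 bit 0; 32 bits remain
Read 3: bits[8:15] width=7 -> value=87 (bin 1010111); offset now 15 = byte 1 bit 7; 25 bits remain
Read 4: bits[15:21] width=6 -> value=21 (bin 010101); offset now 21 = byte 2 bit 5; 19 bits remain
Read 5: bits[21:33] width=12 -> value=857 (bin 001101011001); offset now 33 = byte 4 bit 1; 7 bits remain

Answer: 33 857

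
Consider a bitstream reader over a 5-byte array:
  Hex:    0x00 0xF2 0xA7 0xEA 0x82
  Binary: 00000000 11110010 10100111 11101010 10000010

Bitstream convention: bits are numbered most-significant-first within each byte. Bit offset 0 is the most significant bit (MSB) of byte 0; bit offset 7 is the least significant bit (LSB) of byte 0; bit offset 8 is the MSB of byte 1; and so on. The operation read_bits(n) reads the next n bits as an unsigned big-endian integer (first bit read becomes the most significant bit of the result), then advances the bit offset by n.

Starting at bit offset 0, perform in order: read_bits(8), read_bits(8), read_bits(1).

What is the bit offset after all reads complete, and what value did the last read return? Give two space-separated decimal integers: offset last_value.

Read 1: bits[0:8] width=8 -> value=0 (bin 00000000); offset now 8 = byte 1 bit 0; 32 bits remain
Read 2: bits[8:16] width=8 -> value=242 (bin 11110010); offset now 16 = byte 2 bit 0; 24 bits remain
Read 3: bits[16:17] width=1 -> value=1 (bin 1); offset now 17 = byte 2 bit 1; 23 bits remain

Answer: 17 1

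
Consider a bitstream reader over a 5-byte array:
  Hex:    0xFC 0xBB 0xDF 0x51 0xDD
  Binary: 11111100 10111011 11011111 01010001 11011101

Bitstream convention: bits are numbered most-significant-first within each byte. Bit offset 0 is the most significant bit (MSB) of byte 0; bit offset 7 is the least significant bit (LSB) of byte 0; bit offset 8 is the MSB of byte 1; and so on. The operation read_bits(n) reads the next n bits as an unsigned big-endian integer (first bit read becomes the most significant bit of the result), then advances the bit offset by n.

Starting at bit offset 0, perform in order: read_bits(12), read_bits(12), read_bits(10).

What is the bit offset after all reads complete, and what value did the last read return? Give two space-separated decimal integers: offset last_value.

Read 1: bits[0:12] width=12 -> value=4043 (bin 111111001011); offset now 12 = byte 1 bit 4; 28 bits remain
Read 2: bits[12:24] width=12 -> value=3039 (bin 101111011111); offset now 24 = byte 3 bit 0; 16 bits remain
Read 3: bits[24:34] width=10 -> value=327 (bin 0101000111); offset now 34 = byte 4 bit 2; 6 bits remain

Answer: 34 327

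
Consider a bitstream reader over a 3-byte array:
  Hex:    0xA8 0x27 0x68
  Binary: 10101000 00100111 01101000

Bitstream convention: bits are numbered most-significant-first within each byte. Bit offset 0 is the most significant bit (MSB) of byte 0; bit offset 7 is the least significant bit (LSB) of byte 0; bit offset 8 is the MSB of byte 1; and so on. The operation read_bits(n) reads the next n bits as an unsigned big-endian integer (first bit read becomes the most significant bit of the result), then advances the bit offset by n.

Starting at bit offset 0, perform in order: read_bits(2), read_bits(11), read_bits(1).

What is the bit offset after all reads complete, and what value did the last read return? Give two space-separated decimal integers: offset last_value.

Read 1: bits[0:2] width=2 -> value=2 (bin 10); offset now 2 = byte 0 bit 2; 22 bits remain
Read 2: bits[2:13] width=11 -> value=1284 (bin 10100000100); offset now 13 = byte 1 bit 5; 11 bits remain
Read 3: bits[13:14] width=1 -> value=1 (bin 1); offset now 14 = byte 1 bit 6; 10 bits remain

Answer: 14 1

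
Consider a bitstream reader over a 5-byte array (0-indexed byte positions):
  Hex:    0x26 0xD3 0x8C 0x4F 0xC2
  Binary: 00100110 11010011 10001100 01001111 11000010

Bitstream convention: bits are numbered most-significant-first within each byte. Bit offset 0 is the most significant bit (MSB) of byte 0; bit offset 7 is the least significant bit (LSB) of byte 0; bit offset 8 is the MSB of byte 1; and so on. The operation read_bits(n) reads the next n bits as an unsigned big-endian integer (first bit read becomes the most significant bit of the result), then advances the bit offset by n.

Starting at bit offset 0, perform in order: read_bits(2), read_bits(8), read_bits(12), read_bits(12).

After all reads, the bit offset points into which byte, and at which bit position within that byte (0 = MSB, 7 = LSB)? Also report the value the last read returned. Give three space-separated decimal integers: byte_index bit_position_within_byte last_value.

Read 1: bits[0:2] width=2 -> value=0 (bin 00); offset now 2 = byte 0 bit 2; 38 bits remain
Read 2: bits[2:10] width=8 -> value=155 (bin 10011011); offset now 10 = byte 1 bit 2; 30 bits remain
Read 3: bits[10:22] width=12 -> value=1251 (bin 010011100011); offset now 22 = byte 2 bit 6; 18 bits remain
Read 4: bits[22:34] width=12 -> value=319 (bin 000100111111); offset now 34 = byte 4 bit 2; 6 bits remain

Answer: 4 2 319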